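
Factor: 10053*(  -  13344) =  - 134147232 = - 2^5*3^3*139^1*1117^1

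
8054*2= 16108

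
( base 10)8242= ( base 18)177g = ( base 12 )492A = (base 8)20062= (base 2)10000000110010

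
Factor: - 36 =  - 2^2*3^2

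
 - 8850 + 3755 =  -5095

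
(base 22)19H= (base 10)699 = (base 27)po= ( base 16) 2bb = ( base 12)4a3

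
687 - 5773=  - 5086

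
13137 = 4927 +8210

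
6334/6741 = 6334/6741 = 0.94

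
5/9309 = 5/9309 = 0.00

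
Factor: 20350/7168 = 10175/3584 = 2^( - 9 )*5^2*7^( - 1 )*11^1*37^1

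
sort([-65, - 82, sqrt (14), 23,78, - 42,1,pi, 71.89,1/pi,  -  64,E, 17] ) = [  -  82, - 65, - 64, - 42, 1/pi, 1,E, pi, sqrt( 14), 17,23, 71.89, 78]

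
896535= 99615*9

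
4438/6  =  739 + 2/3 = 739.67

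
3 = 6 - 3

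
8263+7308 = 15571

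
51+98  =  149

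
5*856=4280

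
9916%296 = 148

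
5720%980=820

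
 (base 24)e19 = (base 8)17641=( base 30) 8TR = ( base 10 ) 8097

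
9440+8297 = 17737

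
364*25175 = 9163700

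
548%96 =68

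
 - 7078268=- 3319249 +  - 3759019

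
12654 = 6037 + 6617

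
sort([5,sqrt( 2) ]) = [sqrt(2),5 ] 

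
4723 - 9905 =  - 5182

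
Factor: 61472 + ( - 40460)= 2^2*3^1*17^1*103^1 = 21012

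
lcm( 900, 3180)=47700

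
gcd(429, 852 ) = 3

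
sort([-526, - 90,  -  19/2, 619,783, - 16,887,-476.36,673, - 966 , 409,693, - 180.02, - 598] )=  [ - 966, - 598, - 526,  -  476.36, - 180.02, - 90, - 16,  -  19/2,409 , 619, 673,693,783,887]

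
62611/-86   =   - 729 + 83/86 = - 728.03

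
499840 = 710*704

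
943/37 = 25 + 18/37= 25.49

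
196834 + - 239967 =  - 43133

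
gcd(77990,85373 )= 1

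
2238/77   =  2238/77 = 29.06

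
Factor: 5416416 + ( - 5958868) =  - 542452 = - 2^2*135613^1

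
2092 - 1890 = 202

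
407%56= 15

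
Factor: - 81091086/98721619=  - 2^1 * 3^1*67^( - 1 )*227^( - 1)*6491^ ( - 1 )*13515181^1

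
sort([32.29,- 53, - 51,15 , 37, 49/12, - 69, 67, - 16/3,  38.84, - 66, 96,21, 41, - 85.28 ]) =[ - 85.28, - 69, - 66,-53, - 51,  -  16/3, 49/12,  15, 21,32.29,  37,38.84,41 , 67, 96 ]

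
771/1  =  771 = 771.00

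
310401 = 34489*9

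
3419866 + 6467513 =9887379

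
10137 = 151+9986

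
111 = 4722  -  4611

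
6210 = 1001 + 5209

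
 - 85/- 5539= 85/5539=0.02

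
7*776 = 5432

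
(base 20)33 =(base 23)2H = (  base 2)111111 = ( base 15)43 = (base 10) 63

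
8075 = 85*95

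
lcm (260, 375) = 19500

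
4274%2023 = 228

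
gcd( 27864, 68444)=4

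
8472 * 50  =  423600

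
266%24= 2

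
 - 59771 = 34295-94066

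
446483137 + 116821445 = 563304582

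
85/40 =17/8 = 2.12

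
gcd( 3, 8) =1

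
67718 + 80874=148592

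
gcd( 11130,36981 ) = 21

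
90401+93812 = 184213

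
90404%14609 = 2750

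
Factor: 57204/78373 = 2^2*3^2*7^1 *181^(  -  1 )*227^1*433^( - 1)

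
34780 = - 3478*( - 10 ) 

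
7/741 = 7/741= 0.01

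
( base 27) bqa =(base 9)12871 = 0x221b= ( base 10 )8731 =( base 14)3279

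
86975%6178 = 483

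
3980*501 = 1993980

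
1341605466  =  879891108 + 461714358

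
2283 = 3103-820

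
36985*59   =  2182115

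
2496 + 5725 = 8221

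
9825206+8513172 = 18338378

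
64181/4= 64181/4= 16045.25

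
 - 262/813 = - 1+551/813=- 0.32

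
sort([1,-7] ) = [-7,  1]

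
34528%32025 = 2503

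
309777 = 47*6591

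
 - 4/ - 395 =4/395 = 0.01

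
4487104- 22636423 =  - 18149319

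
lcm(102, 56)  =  2856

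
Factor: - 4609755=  - 3^2*5^1*89^1 * 1151^1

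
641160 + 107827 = 748987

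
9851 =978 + 8873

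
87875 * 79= 6942125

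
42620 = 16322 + 26298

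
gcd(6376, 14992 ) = 8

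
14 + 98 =112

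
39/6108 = 13/2036=0.01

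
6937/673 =10+207/673 = 10.31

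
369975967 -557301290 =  - 187325323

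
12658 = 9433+3225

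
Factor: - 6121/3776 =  - 2^( - 6)*59^( - 1 )*6121^1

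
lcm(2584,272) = 5168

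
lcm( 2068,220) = 10340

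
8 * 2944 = 23552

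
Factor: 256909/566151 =3^( - 1) * 17^ (-2 )*199^1 * 653^( - 1)*1291^1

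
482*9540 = 4598280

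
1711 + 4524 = 6235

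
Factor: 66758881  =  7^1*17^1*401^1*1399^1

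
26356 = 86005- 59649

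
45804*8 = 366432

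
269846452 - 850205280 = -580358828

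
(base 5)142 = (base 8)57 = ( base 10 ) 47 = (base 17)2d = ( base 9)52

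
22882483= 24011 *953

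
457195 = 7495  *61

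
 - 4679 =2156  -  6835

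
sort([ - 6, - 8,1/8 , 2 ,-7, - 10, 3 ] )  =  [ - 10, - 8, - 7, - 6,1/8, 2 , 3 ] 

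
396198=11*36018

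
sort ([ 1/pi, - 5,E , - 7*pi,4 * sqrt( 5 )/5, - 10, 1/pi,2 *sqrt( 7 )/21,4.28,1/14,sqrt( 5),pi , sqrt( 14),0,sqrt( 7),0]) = [ - 7 * pi,-10, - 5, 0, 0, 1/14,2*sqrt (7)/21,1/pi,  1/pi,4 *sqrt( 5)/5 , sqrt( 5 ),sqrt( 7 ), E, pi,sqrt( 14),4.28]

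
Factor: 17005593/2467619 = 3^1*7^( - 1 )*17^1*73^( - 1 )*439^( - 1) * 30313^1 = 1545963/224329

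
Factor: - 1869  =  -3^1 * 7^1*89^1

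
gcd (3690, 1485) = 45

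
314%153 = 8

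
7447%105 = 97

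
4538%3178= 1360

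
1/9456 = 1/9456 =0.00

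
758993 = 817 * 929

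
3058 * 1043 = 3189494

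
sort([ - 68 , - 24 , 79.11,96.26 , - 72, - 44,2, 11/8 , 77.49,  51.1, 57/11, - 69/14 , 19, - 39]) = [-72,-68, - 44, - 39, - 24, -69/14,11/8,2 , 57/11, 19, 51.1,77.49,79.11,96.26 ]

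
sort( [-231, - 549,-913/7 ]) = [ - 549, - 231, - 913/7]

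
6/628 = 3/314 = 0.01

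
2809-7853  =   - 5044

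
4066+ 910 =4976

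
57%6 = 3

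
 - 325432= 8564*( - 38) 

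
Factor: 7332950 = 2^1*5^2*17^1*8627^1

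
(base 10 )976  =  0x3d0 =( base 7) 2563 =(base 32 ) UG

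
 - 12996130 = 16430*( - 791)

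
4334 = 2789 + 1545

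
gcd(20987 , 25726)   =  677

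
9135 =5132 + 4003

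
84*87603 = 7358652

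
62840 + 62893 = 125733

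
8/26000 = 1/3250= 0.00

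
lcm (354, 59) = 354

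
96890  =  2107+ 94783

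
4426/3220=1 + 603/1610 = 1.37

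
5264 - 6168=-904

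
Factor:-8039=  - 8039^1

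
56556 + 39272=95828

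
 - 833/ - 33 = 25 + 8/33=25.24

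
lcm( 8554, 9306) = 846846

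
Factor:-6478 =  - 2^1*41^1*79^1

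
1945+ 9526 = 11471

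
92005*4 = 368020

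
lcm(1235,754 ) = 71630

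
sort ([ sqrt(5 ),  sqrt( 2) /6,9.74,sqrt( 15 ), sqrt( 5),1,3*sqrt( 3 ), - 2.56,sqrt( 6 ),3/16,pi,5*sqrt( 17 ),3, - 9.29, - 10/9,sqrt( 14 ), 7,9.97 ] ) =[ - 9.29, - 2.56,-10/9,  3/16,sqrt(2 ) /6 , 1, sqrt(5), sqrt( 5),  sqrt(6 ) , 3, pi,sqrt(14 ),sqrt( 15),3*sqrt( 3 ), 7,9.74,  9.97,5*sqrt (17)]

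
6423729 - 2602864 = 3820865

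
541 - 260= 281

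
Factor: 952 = 2^3*7^1 * 17^1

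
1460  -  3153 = -1693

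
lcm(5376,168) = 5376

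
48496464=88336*549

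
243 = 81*3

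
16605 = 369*45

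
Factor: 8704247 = 859^1*10133^1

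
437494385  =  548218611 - 110724226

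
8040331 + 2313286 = 10353617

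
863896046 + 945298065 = 1809194111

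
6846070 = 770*8891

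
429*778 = 333762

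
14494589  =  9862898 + 4631691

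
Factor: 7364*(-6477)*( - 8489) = 404896675092 = 2^2*3^1*7^1*13^1*17^1*127^1 *263^1*653^1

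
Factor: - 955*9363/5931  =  - 3^( - 1)*5^1*191^1*659^(-1)*3121^1 = -2980555/1977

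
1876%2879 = 1876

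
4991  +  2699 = 7690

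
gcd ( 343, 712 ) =1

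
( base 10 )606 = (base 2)1001011110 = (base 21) 17I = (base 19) 1ch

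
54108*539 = 29164212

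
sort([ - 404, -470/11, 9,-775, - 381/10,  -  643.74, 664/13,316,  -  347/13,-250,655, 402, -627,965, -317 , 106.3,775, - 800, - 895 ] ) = [ - 895,  -  800, - 775,-643.74,-627,-404, - 317,  -  250, - 470/11, - 381/10, - 347/13,9, 664/13,106.3 , 316, 402,655,775, 965]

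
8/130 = 4/65 = 0.06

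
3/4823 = 3/4823 = 0.00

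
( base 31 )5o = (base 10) 179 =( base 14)CB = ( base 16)b3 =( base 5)1204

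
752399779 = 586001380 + 166398399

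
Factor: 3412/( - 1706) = - 2  =  - 2^1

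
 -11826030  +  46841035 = 35015005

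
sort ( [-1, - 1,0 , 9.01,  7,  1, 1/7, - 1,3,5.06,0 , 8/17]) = [-1, - 1,  -  1,0, 0,1/7,8/17,1, 3, 5.06,7, 9.01]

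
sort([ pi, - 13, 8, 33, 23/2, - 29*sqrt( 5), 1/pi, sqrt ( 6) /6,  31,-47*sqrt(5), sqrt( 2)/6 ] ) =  [-47* sqrt(5), - 29*sqrt(5),-13 , sqrt (2) /6,  1/pi,sqrt ( 6 ) /6, pi,8, 23/2,31,  33 ]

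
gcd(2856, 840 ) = 168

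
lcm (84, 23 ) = 1932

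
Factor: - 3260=  -  2^2*5^1*163^1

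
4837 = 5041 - 204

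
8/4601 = 8/4601 =0.00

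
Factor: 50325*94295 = 4745395875=   3^1*5^3*11^1*61^1 * 18859^1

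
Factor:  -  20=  - 2^2 * 5^1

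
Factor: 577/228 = 2^(- 2)*3^(-1) * 19^(  -  1 ) * 577^1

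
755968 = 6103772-5347804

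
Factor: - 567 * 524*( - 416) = 2^7*3^4*7^1 * 13^1* 131^1 = 123596928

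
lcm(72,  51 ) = 1224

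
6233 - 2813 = 3420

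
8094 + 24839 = 32933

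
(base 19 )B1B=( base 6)30305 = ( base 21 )91b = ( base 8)7641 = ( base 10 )4001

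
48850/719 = 48850/719 = 67.94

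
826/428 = 413/214= 1.93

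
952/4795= 136/685 = 0.20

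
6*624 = 3744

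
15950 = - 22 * ( - 725 ) 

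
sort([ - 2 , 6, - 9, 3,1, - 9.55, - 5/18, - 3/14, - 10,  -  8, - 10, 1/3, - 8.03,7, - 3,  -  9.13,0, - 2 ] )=[ - 10,- 10, - 9.55,  -  9.13,-9, - 8.03 , - 8, - 3, - 2, - 2,  -  5/18, - 3/14,0,1/3,1, 3, 6,  7 ]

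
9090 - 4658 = 4432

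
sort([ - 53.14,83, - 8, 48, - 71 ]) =[ - 71, - 53.14, - 8,48,83 ] 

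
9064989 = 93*97473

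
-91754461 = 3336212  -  95090673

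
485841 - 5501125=-5015284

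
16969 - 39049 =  - 22080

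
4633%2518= 2115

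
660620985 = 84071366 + 576549619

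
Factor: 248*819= 203112  =  2^3*3^2*7^1*13^1*31^1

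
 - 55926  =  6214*( - 9)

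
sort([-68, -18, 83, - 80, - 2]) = [  -  80, - 68, - 18 , - 2,83]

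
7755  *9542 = 73998210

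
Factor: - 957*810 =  - 2^1*3^5*5^1 * 11^1 *29^1= - 775170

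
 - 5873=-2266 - 3607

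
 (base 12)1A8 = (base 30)92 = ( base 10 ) 272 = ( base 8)420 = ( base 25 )AM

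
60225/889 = 60225/889 = 67.74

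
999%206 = 175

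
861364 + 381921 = 1243285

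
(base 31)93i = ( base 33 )81f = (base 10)8760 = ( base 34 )7JM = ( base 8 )21070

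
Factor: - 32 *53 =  - 2^5*53^1 = - 1696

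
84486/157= 84486/157  =  538.13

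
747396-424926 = 322470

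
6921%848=137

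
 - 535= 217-752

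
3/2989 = 3/2989 =0.00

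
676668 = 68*9951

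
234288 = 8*29286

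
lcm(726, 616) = 20328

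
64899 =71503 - 6604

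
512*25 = 12800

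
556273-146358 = 409915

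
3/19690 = 3/19690 = 0.00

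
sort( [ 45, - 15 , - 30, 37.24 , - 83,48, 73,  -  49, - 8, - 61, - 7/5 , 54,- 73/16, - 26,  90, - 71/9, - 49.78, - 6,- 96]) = [  -  96,-83, - 61, - 49.78, - 49, - 30, - 26, - 15, - 8, - 71/9, - 6, - 73/16, - 7/5, 37.24, 45,48,  54,73,90 ] 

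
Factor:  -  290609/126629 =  - 319/139 = - 11^1 * 29^1*139^( -1) 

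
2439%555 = 219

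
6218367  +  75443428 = 81661795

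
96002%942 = 860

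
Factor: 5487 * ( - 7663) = - 3^1 * 31^1*59^1*79^1*97^1 = - 42046881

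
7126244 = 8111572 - 985328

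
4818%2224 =370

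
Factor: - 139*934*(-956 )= 2^3*139^1*239^1*467^1 = 124113656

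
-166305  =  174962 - 341267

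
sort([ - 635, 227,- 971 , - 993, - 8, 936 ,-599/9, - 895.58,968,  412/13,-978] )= [ - 993,-978, - 971, - 895.58, - 635, - 599/9, - 8, 412/13,227,  936, 968 ] 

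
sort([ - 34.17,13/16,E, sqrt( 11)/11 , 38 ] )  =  [-34.17,  sqrt( 11)/11,13/16,E, 38] 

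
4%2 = 0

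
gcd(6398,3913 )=7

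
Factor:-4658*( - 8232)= 38344656 = 2^4*3^1*7^3*17^1*137^1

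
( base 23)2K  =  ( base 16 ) 42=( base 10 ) 66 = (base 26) 2E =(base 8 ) 102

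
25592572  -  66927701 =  - 41335129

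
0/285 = 0 =0.00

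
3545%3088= 457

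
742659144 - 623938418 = 118720726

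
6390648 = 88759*72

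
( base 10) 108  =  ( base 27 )40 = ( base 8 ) 154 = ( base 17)66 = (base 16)6C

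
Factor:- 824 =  -2^3*103^1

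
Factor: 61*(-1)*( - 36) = 2196 = 2^2*3^2 * 61^1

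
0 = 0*1755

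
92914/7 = 13273+3/7=   13273.43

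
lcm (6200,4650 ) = 18600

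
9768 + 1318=11086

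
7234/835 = 8+554/835 = 8.66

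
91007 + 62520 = 153527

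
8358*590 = 4931220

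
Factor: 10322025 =3^1*5^2 * 7^1*19661^1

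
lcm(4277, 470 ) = 42770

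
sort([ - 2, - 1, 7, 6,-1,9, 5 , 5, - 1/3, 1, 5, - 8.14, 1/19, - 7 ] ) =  [ - 8.14, - 7 , - 2, - 1,-1 , - 1/3  ,  1/19,1,5, 5,5, 6 , 7,9]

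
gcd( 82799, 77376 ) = 1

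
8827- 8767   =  60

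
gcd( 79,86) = 1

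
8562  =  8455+107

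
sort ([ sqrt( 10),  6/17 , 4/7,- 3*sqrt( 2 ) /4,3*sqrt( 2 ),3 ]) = [ - 3*sqrt( 2)/4,6/17, 4/7, 3, sqrt(10), 3*sqrt( 2) ]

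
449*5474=2457826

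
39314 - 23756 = 15558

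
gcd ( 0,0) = 0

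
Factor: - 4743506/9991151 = -2^1*229^1*10357^1*9991151^( - 1 ) 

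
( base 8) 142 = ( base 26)3k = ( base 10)98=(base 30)38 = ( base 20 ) 4I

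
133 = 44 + 89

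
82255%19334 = 4919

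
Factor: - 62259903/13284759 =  - 20753301/4428253 = - 3^1*19^1  *73^(- 1)*541^1*673^1 * 60661^( - 1)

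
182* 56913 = 10358166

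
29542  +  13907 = 43449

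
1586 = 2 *793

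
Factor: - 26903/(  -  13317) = 3^( -1)*23^(  -  1)*193^( - 1) *26903^1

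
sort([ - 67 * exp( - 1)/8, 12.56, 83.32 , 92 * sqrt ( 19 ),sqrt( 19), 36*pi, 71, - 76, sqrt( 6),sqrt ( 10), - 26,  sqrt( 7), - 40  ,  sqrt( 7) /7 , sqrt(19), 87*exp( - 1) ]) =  [-76,- 40 ,-26, - 67*exp( - 1 ) /8, sqrt( 7)/7,  sqrt( 6) , sqrt(7), sqrt( 10),sqrt( 19),sqrt (19),12.56, 87 * exp( - 1),71,83.32, 36*pi,92*sqrt(19)]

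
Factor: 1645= 5^1*7^1*47^1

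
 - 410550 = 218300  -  628850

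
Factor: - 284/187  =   - 2^2*11^( - 1 )*17^( - 1) * 71^1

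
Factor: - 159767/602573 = -197^1*743^( - 1) = - 197/743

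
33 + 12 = 45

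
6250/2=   3125 = 3125.00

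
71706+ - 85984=-14278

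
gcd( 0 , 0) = 0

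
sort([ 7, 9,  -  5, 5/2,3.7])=[ - 5, 5/2,3.7, 7, 9]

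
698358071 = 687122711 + 11235360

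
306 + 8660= 8966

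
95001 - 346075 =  - 251074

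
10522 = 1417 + 9105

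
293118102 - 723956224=-430838122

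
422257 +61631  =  483888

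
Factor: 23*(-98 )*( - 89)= 200606 = 2^1*7^2*23^1 * 89^1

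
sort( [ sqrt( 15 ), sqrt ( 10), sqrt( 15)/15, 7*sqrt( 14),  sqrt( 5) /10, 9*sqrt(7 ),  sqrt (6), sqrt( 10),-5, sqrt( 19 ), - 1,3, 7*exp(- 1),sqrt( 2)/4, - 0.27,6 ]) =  [-5,- 1,  -  0.27, sqrt( 5 )/10,  sqrt( 15 ) /15, sqrt(2 )/4, sqrt( 6), 7*exp( -1),3, sqrt( 10),sqrt( 10),sqrt(15),sqrt( 19), 6, 9*sqrt( 7),7*sqrt( 14)]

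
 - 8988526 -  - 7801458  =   - 1187068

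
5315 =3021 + 2294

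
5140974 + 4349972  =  9490946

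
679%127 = 44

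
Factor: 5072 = 2^4*317^1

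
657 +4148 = 4805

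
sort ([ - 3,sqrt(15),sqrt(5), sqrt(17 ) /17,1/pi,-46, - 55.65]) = [ - 55.65, - 46, - 3,  sqrt(17) /17, 1/pi , sqrt( 5),sqrt(15) ] 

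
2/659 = 2/659 = 0.00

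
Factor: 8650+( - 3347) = 5303=5303^1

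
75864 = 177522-101658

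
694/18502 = 347/9251 = 0.04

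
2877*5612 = 16145724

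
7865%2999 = 1867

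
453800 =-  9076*(-50) 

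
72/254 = 36/127 = 0.28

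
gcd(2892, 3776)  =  4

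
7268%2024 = 1196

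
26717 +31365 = 58082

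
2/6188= 1/3094  =  0.00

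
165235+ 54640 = 219875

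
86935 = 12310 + 74625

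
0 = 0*4612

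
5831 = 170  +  5661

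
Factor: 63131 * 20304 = 1281811824 = 2^4*3^3*47^1 * 63131^1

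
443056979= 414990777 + 28066202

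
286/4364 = 143/2182 = 0.07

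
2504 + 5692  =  8196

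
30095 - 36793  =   - 6698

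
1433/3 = 1433/3= 477.67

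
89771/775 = 115 + 646/775 = 115.83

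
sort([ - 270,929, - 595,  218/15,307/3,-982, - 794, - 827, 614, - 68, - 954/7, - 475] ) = [ - 982, - 827, - 794, - 595 , - 475, -270, - 954/7 ,-68,  218/15, 307/3, 614,929]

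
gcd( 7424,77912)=8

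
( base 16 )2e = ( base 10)46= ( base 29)1H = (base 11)42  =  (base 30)1G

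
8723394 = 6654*1311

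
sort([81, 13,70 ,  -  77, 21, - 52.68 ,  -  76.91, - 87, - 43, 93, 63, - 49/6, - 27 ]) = [ - 87, - 77,-76.91,-52.68, - 43, - 27, - 49/6,13, 21, 63,70,81, 93] 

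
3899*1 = 3899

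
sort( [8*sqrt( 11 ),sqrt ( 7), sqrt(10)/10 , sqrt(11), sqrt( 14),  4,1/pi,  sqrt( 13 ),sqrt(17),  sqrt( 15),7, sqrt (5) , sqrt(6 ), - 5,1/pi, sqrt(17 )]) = [ - 5, sqrt(10 )/10,  1/pi,1/pi,  sqrt( 5),  sqrt(6), sqrt( 7), sqrt( 11),sqrt( 13), sqrt( 14), sqrt( 15),  4, sqrt( 17 ), sqrt(17),  7, 8 * sqrt (11)]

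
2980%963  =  91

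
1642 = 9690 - 8048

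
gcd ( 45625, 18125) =625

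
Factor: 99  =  3^2*11^1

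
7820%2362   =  734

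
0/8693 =0 = 0.00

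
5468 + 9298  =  14766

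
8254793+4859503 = 13114296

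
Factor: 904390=2^1*5^1*90439^1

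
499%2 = 1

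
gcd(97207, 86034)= 1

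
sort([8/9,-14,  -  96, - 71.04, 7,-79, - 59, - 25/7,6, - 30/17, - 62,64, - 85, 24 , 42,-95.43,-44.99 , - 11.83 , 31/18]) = [-96, - 95.43,-85,-79, - 71.04, -62,-59 ,-44.99,- 14 ,  -  11.83,-25/7,-30/17,  8/9,  31/18 , 6,7,  24,42, 64]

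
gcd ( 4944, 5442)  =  6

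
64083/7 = 64083/7 = 9154.71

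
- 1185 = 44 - 1229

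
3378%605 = 353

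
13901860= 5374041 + 8527819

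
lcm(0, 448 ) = 0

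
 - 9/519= - 3/173  =  - 0.02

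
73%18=1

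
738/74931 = 246/24977 = 0.01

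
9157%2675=1132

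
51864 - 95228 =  - 43364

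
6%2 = 0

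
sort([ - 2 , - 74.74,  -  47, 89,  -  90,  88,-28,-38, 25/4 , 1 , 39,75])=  [ - 90,-74.74,-47, - 38,-28,-2, 1, 25/4,39,75, 88, 89 ]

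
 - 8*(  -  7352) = 58816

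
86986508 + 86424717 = 173411225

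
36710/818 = 18355/409 = 44.88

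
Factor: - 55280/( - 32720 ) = 409^ (-1 ) * 691^1 = 691/409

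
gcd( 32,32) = 32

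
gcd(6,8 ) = 2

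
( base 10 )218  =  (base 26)8A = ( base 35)68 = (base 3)22002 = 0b11011010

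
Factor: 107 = 107^1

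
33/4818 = 1/146 = 0.01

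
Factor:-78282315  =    -  3^3*5^1*579869^1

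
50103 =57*879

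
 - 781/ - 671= 1 + 10/61=1.16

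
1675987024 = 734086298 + 941900726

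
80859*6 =485154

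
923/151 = 6+17/151 =6.11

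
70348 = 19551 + 50797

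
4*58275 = 233100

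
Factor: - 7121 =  - 7121^1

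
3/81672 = 1/27224 = 0.00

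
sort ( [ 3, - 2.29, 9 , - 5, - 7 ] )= [ - 7, - 5, - 2.29,3,9 ] 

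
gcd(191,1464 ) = 1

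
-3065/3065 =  - 1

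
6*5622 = 33732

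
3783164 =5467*692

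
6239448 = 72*86659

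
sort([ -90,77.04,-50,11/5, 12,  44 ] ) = [-90, - 50,11/5,12, 44,77.04]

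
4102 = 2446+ 1656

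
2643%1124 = 395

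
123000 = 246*500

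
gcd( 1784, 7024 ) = 8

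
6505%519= 277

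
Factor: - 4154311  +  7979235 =3824924 = 2^2*956231^1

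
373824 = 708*528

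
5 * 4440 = 22200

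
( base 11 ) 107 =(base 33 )3t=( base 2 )10000000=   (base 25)53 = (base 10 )128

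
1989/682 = 1989/682  =  2.92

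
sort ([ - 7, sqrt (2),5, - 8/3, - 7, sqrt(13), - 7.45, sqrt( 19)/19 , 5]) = [ - 7.45, - 7, - 7,- 8/3,  sqrt( 19 ) /19, sqrt(2), sqrt(13 ), 5 , 5]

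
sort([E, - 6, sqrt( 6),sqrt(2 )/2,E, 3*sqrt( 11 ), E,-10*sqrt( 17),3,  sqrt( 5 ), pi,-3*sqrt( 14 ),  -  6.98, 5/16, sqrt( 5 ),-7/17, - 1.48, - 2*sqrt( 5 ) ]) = [ - 10 * sqrt(17),-3 * sqrt( 14 ), - 6.98,-6,- 2*sqrt(5 ), - 1.48,-7/17, 5/16,  sqrt( 2)/2  ,  sqrt(5 ), sqrt( 5 ), sqrt( 6),E, E, E,3, pi  ,  3*sqrt(11) ] 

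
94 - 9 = 85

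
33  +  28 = 61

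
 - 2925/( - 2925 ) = 1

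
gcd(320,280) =40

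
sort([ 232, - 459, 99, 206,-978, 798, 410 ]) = [ - 978, - 459, 99, 206, 232, 410, 798 ] 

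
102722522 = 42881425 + 59841097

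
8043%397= 103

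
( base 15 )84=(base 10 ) 124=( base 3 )11121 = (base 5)444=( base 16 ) 7C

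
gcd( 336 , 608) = 16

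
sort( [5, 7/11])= [7/11,  5]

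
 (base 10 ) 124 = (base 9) 147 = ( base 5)444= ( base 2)1111100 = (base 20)64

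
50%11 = 6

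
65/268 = 65/268=0.24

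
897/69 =13=13.00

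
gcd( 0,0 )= 0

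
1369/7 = 1369/7 = 195.57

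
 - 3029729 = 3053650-6083379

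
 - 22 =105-127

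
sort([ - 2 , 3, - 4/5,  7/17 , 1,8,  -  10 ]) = [ - 10, - 2, - 4/5, 7/17,1, 3,8 ]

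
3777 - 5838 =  - 2061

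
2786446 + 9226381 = 12012827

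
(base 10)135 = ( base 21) 69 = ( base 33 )43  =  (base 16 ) 87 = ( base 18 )79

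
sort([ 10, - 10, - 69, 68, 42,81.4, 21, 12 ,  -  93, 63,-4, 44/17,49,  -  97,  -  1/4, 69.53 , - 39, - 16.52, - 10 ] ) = [ - 97 ,- 93, - 69,-39, - 16.52, - 10, - 10, - 4, - 1/4, 44/17, 10, 12, 21,42,  49, 63,68,  69.53, 81.4] 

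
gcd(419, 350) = 1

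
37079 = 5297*7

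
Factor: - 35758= - 2^1 *19^1*941^1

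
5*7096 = 35480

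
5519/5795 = 5519/5795 = 0.95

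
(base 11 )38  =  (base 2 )101001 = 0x29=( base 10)41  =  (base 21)1k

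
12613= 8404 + 4209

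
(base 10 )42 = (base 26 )1G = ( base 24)1I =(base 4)222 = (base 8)52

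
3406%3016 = 390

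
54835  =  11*4985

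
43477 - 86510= - 43033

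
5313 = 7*759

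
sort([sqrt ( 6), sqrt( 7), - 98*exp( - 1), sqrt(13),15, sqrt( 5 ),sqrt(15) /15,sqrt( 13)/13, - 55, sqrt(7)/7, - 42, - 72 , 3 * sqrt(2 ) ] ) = [-72, - 55,-42,-98*exp( - 1), sqrt(15) /15, sqrt( 13)/13, sqrt( 7)/7, sqrt(5 ),sqrt(6),sqrt(7 ), sqrt( 13), 3*sqrt(2 ),15 ] 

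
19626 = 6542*3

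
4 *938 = 3752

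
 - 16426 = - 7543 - 8883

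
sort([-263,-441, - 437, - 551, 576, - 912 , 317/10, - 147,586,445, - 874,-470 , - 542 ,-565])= [  -  912 ,-874,-565,-551, - 542,-470 , - 441, -437 ,-263, - 147, 317/10,445,576, 586]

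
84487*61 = 5153707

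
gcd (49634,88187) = 1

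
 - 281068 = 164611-445679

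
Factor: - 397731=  - 3^1*233^1*569^1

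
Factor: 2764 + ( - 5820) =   -  3056 = - 2^4 * 191^1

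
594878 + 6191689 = 6786567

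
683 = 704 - 21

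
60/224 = 15/56 = 0.27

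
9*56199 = 505791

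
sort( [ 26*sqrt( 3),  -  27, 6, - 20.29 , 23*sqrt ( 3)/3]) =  [ - 27 ,  -  20.29,6,23*sqrt(3)/3,26*sqrt( 3 )]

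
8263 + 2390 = 10653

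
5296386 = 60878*87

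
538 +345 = 883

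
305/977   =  305/977 = 0.31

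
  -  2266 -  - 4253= 1987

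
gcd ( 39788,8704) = 4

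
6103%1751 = 850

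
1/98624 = 1/98624  =  0.00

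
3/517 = 3/517  =  0.01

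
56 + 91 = 147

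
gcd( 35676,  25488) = 36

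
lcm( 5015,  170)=10030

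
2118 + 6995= 9113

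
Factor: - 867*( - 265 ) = 229755 = 3^1*5^1*17^2*53^1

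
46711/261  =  178 + 253/261 = 178.97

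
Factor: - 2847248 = -2^4*177953^1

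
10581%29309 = 10581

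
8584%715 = 4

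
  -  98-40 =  - 138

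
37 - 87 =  -50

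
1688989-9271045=-7582056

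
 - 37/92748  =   - 37/92748 = - 0.00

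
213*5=1065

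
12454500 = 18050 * 690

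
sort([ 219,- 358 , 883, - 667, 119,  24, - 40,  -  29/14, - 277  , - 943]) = [ - 943, - 667, - 358, - 277, - 40, - 29/14, 24,119, 219,883] 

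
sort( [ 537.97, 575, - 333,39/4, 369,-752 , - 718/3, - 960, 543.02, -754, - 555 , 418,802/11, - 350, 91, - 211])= [ -960, - 754, - 752 , - 555, - 350, - 333, - 718/3, - 211,39/4 , 802/11, 91  ,  369, 418, 537.97,543.02, 575] 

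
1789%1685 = 104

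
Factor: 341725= 5^2*13669^1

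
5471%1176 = 767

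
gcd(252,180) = 36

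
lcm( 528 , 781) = 37488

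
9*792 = 7128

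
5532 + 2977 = 8509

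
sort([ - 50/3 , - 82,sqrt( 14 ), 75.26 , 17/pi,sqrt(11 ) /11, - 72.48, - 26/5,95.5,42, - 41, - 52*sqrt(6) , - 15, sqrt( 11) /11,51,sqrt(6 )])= [ - 52*sqrt( 6 ), - 82,-72.48,-41,- 50/3, - 15, - 26/5,sqrt(  11)/11,sqrt(11 ) /11, sqrt( 6), sqrt(14), 17/pi,42, 51, 75.26, 95.5] 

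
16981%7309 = 2363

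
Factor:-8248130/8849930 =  - 824813/884993 = -11^1*29^(-1 )*167^1*449^1*30517^(-1) 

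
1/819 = 1/819 = 0.00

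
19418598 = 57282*339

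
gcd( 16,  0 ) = 16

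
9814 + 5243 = 15057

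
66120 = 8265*8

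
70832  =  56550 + 14282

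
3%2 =1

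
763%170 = 83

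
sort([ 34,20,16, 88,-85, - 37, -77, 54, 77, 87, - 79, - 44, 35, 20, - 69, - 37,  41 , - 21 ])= [ - 85,  -  79, - 77, - 69, - 44, - 37, - 37,  -  21,  16, 20, 20,  34, 35, 41,54, 77,87, 88 ] 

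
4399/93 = 47+28/93 = 47.30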